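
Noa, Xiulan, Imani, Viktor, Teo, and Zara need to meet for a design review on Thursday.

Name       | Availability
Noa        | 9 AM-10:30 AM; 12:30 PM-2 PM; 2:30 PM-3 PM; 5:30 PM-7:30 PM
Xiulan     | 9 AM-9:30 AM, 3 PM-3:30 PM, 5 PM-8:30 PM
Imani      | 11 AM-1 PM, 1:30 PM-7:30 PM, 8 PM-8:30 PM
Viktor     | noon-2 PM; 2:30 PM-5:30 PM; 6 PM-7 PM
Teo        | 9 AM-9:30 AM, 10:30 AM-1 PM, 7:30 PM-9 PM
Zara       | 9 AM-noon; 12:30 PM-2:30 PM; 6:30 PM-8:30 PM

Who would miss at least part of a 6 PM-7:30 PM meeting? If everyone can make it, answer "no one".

Teo, Viktor, Zara

Noa: free for 18:00-19:30. Xiulan: free for 18:00-19:30. Imani: free for 18:00-19:30. Viktor: not fully free for 18:00-19:30. Teo: not fully free for 18:00-19:30. Zara: not fully free for 18:00-19:30.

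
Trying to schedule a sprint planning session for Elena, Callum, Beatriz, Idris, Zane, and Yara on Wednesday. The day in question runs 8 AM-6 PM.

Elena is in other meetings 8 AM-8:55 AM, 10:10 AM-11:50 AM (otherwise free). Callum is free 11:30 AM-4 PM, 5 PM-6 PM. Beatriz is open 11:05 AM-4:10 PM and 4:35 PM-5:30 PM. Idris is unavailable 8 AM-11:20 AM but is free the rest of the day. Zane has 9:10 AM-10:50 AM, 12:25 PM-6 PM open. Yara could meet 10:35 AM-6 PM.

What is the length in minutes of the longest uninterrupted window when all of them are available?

Elena free: 08:55-10:10, 11:50-18:00 (invert busy blocks within the working day).
Callum free: 11:30-16:00, 17:00-18:00.
Beatriz free: 11:05-16:10, 16:35-17:30.
Idris free: 11:20-18:00 (invert busy blocks within the working day).
Zane free: 09:10-10:50, 12:25-18:00.
Yara free: 10:35-18:00.
Elena ∩ Callum: 11:50-16:00, 17:00-18:00.
Elena ∩ Callum ∩ Beatriz: 11:50-16:00, 17:00-17:30.
Elena ∩ Callum ∩ Beatriz ∩ Idris: 11:50-16:00, 17:00-17:30.
Elena ∩ Callum ∩ Beatriz ∩ Idris ∩ Zane: 12:25-16:00, 17:00-17:30.
Elena ∩ Callum ∩ Beatriz ∩ Idris ∩ Zane ∩ Yara: 12:25-16:00, 17:00-17:30.
Those are the intersection windows.
The longest is 12:25-16:00 at 215 minutes.

215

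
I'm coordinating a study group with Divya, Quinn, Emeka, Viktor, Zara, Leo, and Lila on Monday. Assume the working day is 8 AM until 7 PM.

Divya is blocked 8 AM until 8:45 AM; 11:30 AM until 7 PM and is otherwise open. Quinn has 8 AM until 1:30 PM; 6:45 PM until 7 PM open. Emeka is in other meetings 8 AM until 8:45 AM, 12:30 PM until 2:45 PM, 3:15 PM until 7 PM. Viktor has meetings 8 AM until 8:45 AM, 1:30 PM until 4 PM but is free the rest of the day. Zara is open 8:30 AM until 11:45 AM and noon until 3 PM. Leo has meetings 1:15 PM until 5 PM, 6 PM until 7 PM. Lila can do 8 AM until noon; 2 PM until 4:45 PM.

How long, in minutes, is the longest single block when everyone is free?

Divya free: 08:45-11:30 (invert busy blocks within the working day).
Quinn free: 08:00-13:30, 18:45-19:00.
Emeka free: 08:45-12:30, 14:45-15:15 (invert busy blocks within the working day).
Viktor free: 08:45-13:30, 16:00-19:00 (invert busy blocks within the working day).
Zara free: 08:30-11:45, 12:00-15:00.
Leo free: 08:00-13:15, 17:00-18:00 (invert busy blocks within the working day).
Lila free: 08:00-12:00, 14:00-16:45.
Divya ∩ Quinn: 08:45-11:30.
Divya ∩ Quinn ∩ Emeka: 08:45-11:30.
Divya ∩ Quinn ∩ Emeka ∩ Viktor: 08:45-11:30.
Divya ∩ Quinn ∩ Emeka ∩ Viktor ∩ Zara: 08:45-11:30.
Divya ∩ Quinn ∩ Emeka ∩ Viktor ∩ Zara ∩ Leo: 08:45-11:30.
Divya ∩ Quinn ∩ Emeka ∩ Viktor ∩ Zara ∩ Leo ∩ Lila: 08:45-11:30.
The longest is 08:45-11:30 at 165 minutes.

165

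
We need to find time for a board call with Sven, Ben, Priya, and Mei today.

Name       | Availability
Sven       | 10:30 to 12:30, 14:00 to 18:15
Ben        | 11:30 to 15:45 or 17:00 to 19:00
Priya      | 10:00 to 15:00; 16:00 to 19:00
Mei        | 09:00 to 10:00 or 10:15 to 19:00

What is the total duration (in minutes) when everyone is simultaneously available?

195

Sven ∩ Ben: 11:30-12:30, 14:00-15:45, 17:00-18:15.
Sven ∩ Ben ∩ Priya: 11:30-12:30, 14:00-15:00, 17:00-18:15.
Sven ∩ Ben ∩ Priya ∩ Mei: 11:30-12:30, 14:00-15:00, 17:00-18:15.
Summing the common windows: 60 + 60 + 75 = 195 minutes.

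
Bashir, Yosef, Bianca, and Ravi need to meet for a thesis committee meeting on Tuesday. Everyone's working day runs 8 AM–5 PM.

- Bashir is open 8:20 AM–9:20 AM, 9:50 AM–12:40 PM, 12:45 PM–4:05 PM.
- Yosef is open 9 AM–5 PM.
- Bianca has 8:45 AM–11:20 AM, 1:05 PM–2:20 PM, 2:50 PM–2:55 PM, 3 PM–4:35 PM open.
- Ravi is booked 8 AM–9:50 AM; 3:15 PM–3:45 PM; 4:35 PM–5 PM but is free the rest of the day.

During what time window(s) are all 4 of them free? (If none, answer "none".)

09:50-11:20, 13:05-14:20, 14:50-14:55, 15:00-15:15, 15:45-16:05

Bashir free: 08:20-09:20, 09:50-12:40, 12:45-16:05.
Yosef free: 09:00-17:00.
Bianca free: 08:45-11:20, 13:05-14:20, 14:50-14:55, 15:00-16:35.
Ravi free: 09:50-15:15, 15:45-16:35 (invert busy blocks within the working day).
Bashir ∩ Yosef: 09:00-09:20, 09:50-12:40, 12:45-16:05.
Bashir ∩ Yosef ∩ Bianca: 09:00-09:20, 09:50-11:20, 13:05-14:20, 14:50-14:55, 15:00-16:05.
Bashir ∩ Yosef ∩ Bianca ∩ Ravi: 09:50-11:20, 13:05-14:20, 14:50-14:55, 15:00-15:15, 15:45-16:05.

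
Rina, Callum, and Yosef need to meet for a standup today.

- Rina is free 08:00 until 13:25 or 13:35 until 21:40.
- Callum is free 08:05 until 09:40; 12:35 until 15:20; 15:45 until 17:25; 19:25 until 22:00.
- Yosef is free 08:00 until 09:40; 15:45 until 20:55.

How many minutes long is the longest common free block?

Rina ∩ Callum: 08:05-09:40, 12:35-13:25, 13:35-15:20, 15:45-17:25, 19:25-21:40.
Rina ∩ Callum ∩ Yosef: 08:05-09:40, 15:45-17:25, 19:25-20:55.
Those are the intersection windows.
The longest is 15:45-17:25 at 100 minutes.

100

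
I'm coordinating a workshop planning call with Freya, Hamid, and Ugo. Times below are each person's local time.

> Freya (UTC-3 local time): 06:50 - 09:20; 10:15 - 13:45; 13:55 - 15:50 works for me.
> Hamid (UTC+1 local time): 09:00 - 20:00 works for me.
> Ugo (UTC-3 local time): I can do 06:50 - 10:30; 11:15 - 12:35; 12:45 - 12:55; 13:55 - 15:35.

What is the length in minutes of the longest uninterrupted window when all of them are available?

150

Freya in UTC: 09:50-12:20, 13:15-16:45, 16:55-18:50 (add 3h to convert from UTC-3).
Hamid in UTC: 08:00-19:00 (subtract 1h to convert from UTC+1).
Ugo in UTC: 09:50-13:30, 14:15-15:35, 15:45-15:55, 16:55-18:35 (add 3h to convert from UTC-3).
Freya ∩ Hamid: 09:50-12:20, 13:15-16:45, 16:55-18:50.
Freya ∩ Hamid ∩ Ugo: 09:50-12:20, 13:15-13:30, 14:15-15:35, 15:45-15:55, 16:55-18:35.
So the common availability across everyone is 09:50-12:20, 13:15-13:30, 14:15-15:35, 15:45-15:55, 16:55-18:35.
The longest is 09:50-12:20 at 150 minutes.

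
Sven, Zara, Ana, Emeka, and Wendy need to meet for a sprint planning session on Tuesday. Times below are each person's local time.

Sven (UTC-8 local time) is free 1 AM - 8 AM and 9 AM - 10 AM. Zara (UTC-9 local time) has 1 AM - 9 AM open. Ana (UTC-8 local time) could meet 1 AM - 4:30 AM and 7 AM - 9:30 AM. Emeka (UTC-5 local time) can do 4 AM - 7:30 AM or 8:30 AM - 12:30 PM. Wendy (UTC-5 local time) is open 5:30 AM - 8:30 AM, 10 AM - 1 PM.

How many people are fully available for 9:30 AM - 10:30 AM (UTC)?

3

Sven in UTC: 09:00-16:00, 17:00-18:00 (add 8h to convert from UTC-8).
Zara in UTC: 10:00-18:00 (add 9h to convert from UTC-9).
Ana in UTC: 09:00-12:30, 15:00-17:30 (add 8h to convert from UTC-8).
Emeka in UTC: 09:00-12:30, 13:30-17:30 (add 5h to convert from UTC-5).
Wendy in UTC: 10:30-13:30, 15:00-18:00 (add 5h to convert from UTC-5).
Sven, Ana, and Emeka can make the full 09:30-10:30 slot — that's 3.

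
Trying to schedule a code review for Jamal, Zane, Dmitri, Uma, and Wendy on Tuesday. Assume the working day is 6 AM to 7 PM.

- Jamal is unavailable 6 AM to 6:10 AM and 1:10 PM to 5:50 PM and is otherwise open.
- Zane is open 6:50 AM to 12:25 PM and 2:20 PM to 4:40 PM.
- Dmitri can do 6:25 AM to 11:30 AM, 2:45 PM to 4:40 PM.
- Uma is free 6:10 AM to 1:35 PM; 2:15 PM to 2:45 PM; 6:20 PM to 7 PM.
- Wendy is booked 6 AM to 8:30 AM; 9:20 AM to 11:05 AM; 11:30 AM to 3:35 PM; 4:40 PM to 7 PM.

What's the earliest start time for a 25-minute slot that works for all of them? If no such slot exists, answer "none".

Jamal free: 06:10-13:10, 17:50-19:00 (invert busy blocks within the working day).
Zane free: 06:50-12:25, 14:20-16:40.
Dmitri free: 06:25-11:30, 14:45-16:40.
Uma free: 06:10-13:35, 14:15-14:45, 18:20-19:00.
Wendy free: 08:30-09:20, 11:05-11:30, 15:35-16:40 (invert busy blocks within the working day).
Jamal ∩ Zane: 06:50-12:25.
Jamal ∩ Zane ∩ Dmitri: 06:50-11:30.
Jamal ∩ Zane ∩ Dmitri ∩ Uma: 06:50-11:30.
Jamal ∩ Zane ∩ Dmitri ∩ Uma ∩ Wendy: 08:30-09:20, 11:05-11:30.
The first common window of at least 25 minutes is 08:30-09:20, so the earliest start is 08:30.

08:30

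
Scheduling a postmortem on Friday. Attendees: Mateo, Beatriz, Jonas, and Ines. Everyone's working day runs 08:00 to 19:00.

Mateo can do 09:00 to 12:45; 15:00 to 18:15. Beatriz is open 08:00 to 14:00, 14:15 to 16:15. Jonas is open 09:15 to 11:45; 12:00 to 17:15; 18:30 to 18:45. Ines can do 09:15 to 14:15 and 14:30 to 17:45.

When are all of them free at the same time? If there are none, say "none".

09:15-11:45, 12:00-12:45, 15:00-16:15

Mateo ∩ Beatriz: 09:00-12:45, 15:00-16:15.
Mateo ∩ Beatriz ∩ Jonas: 09:15-11:45, 12:00-12:45, 15:00-16:15.
Mateo ∩ Beatriz ∩ Jonas ∩ Ines: 09:15-11:45, 12:00-12:45, 15:00-16:15.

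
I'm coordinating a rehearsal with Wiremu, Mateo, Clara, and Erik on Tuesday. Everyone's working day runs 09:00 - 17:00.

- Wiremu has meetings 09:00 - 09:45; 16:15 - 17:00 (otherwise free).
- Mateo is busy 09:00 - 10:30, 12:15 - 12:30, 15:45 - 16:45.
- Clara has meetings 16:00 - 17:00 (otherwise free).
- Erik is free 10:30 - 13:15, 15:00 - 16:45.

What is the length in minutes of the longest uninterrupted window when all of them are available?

105

Wiremu free: 09:45-16:15 (invert busy blocks within the working day).
Mateo free: 10:30-12:15, 12:30-15:45, 16:45-17:00 (invert busy blocks within the working day).
Clara free: 09:00-16:00 (invert busy blocks within the working day).
Erik free: 10:30-13:15, 15:00-16:45.
Wiremu ∩ Mateo: 10:30-12:15, 12:30-15:45.
Wiremu ∩ Mateo ∩ Clara: 10:30-12:15, 12:30-15:45.
Wiremu ∩ Mateo ∩ Clara ∩ Erik: 10:30-12:15, 12:30-13:15, 15:00-15:45.
The longest is 10:30-12:15 at 105 minutes.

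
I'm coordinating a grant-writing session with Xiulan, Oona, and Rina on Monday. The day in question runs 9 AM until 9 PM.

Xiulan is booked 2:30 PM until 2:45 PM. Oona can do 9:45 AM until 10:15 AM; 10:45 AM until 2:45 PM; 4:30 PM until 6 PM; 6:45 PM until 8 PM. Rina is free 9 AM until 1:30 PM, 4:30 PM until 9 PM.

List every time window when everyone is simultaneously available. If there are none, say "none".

09:45-10:15, 10:45-13:30, 16:30-18:00, 18:45-20:00

Xiulan free: 09:00-14:30, 14:45-21:00 (invert busy blocks within the working day).
Oona free: 09:45-10:15, 10:45-14:45, 16:30-18:00, 18:45-20:00.
Rina free: 09:00-13:30, 16:30-21:00.
Xiulan ∩ Oona: 09:45-10:15, 10:45-14:30, 16:30-18:00, 18:45-20:00.
Xiulan ∩ Oona ∩ Rina: 09:45-10:15, 10:45-13:30, 16:30-18:00, 18:45-20:00.
So the common availability across everyone is 09:45-10:15, 10:45-13:30, 16:30-18:00, 18:45-20:00.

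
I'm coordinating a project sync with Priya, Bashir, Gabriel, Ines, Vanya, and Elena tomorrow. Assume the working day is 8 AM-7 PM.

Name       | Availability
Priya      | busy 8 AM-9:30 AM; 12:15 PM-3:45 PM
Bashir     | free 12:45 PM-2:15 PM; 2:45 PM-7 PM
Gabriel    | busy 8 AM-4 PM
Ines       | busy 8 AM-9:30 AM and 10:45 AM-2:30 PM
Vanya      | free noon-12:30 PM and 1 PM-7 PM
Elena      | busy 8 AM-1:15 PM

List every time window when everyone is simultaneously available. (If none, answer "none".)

Priya free: 09:30-12:15, 15:45-19:00 (invert busy blocks within the working day).
Bashir free: 12:45-14:15, 14:45-19:00.
Gabriel free: 16:00-19:00 (invert busy blocks within the working day).
Ines free: 09:30-10:45, 14:30-19:00 (invert busy blocks within the working day).
Vanya free: 12:00-12:30, 13:00-19:00.
Elena free: 13:15-19:00 (invert busy blocks within the working day).
Priya ∩ Bashir: 15:45-19:00.
Priya ∩ Bashir ∩ Gabriel: 16:00-19:00.
Priya ∩ Bashir ∩ Gabriel ∩ Ines: 16:00-19:00.
Priya ∩ Bashir ∩ Gabriel ∩ Ines ∩ Vanya: 16:00-19:00.
Priya ∩ Bashir ∩ Gabriel ∩ Ines ∩ Vanya ∩ Elena: 16:00-19:00.

16:00-19:00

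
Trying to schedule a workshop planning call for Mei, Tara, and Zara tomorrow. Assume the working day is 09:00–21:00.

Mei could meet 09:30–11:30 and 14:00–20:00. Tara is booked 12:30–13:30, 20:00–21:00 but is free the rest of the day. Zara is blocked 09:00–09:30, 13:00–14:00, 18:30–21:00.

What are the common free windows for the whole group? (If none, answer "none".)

09:30-11:30, 14:00-18:30

Mei free: 09:30-11:30, 14:00-20:00.
Tara free: 09:00-12:30, 13:30-20:00 (invert busy blocks within the working day).
Zara free: 09:30-13:00, 14:00-18:30 (invert busy blocks within the working day).
Mei ∩ Tara: 09:30-11:30, 14:00-20:00.
Mei ∩ Tara ∩ Zara: 09:30-11:30, 14:00-18:30.
Those are the intersection windows.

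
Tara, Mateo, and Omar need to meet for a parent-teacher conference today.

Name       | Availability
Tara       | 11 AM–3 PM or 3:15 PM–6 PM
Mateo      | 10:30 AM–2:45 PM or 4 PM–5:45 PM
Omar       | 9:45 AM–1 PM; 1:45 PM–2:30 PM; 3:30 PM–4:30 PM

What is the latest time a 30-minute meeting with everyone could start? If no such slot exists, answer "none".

Tara ∩ Mateo: 11:00-14:45, 16:00-17:45.
Tara ∩ Mateo ∩ Omar: 11:00-13:00, 13:45-14:30, 16:00-16:30.
The last common window of at least 30 minutes is 16:00-16:30; a 30-minute meeting can start as late as 16:00 and still end by 16:30.

16:00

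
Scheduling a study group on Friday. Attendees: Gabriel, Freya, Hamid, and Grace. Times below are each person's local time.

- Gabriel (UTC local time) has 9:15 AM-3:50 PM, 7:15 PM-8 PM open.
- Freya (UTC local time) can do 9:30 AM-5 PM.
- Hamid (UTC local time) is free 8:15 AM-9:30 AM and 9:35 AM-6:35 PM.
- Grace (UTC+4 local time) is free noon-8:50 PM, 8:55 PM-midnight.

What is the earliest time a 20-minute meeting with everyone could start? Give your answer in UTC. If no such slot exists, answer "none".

09:35

Gabriel in UTC: 09:15-15:50, 19:15-20:00.
Freya in UTC: 09:30-17:00.
Hamid in UTC: 08:15-09:30, 09:35-18:35.
Grace in UTC: 08:00-16:50, 16:55-20:00 (subtract 4h to convert from UTC+4).
Gabriel ∩ Freya: 09:30-15:50.
Gabriel ∩ Freya ∩ Hamid: 09:35-15:50.
Gabriel ∩ Freya ∩ Hamid ∩ Grace: 09:35-15:50.
The first common window of at least 20 minutes is 09:35-15:50, so the earliest start is 09:35.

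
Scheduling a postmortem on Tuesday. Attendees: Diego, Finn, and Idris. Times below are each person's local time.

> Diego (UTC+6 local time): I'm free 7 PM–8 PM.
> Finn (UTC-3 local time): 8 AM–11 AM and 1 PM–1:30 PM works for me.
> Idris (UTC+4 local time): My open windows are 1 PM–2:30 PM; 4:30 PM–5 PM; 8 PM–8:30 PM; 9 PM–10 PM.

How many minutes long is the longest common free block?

0

Diego in UTC: 13:00-14:00 (subtract 6h to convert from UTC+6).
Finn in UTC: 11:00-14:00, 16:00-16:30 (add 3h to convert from UTC-3).
Idris in UTC: 09:00-10:30, 12:30-13:00, 16:00-16:30, 17:00-18:00 (subtract 4h to convert from UTC+4).
Diego ∩ Finn: 13:00-14:00.
Diego ∩ Finn ∩ Idris: ∅.
There is no time when everyone is free.
No common window exists, so the longest block is 0 minutes.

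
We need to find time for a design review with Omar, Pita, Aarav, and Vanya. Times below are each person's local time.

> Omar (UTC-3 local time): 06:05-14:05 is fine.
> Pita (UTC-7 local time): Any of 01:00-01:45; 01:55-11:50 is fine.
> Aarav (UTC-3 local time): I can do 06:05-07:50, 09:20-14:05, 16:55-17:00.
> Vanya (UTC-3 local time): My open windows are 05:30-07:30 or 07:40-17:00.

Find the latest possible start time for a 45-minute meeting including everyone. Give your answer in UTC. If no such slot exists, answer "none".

16:20

Omar in UTC: 09:05-17:05 (add 3h to convert from UTC-3).
Pita in UTC: 08:00-08:45, 08:55-18:50 (add 7h to convert from UTC-7).
Aarav in UTC: 09:05-10:50, 12:20-17:05, 19:55-20:00 (add 3h to convert from UTC-3).
Vanya in UTC: 08:30-10:30, 10:40-20:00 (add 3h to convert from UTC-3).
Omar ∩ Pita: 09:05-17:05.
Omar ∩ Pita ∩ Aarav: 09:05-10:50, 12:20-17:05.
Omar ∩ Pita ∩ Aarav ∩ Vanya: 09:05-10:30, 10:40-10:50, 12:20-17:05.
So the common availability across everyone is 09:05-10:30, 10:40-10:50, 12:20-17:05.
The last common window of at least 45 minutes is 12:20-17:05; a 45-minute meeting can start as late as 16:20 and still end by 17:05.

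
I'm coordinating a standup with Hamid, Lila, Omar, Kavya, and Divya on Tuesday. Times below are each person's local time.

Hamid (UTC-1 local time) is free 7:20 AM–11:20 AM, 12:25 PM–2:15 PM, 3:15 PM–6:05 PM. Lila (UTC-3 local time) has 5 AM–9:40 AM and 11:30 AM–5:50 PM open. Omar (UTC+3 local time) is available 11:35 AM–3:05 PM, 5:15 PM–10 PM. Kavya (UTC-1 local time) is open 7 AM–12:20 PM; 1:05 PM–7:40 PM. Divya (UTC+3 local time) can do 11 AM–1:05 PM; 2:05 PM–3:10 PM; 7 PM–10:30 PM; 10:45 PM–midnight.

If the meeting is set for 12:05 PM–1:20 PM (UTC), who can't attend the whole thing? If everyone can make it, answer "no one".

Hamid in UTC: 08:20-12:20, 13:25-15:15, 16:15-19:05 (add 1h to convert from UTC-1).
Lila in UTC: 08:00-12:40, 14:30-20:50 (add 3h to convert from UTC-3).
Omar in UTC: 08:35-12:05, 14:15-19:00 (subtract 3h to convert from UTC+3).
Kavya in UTC: 08:00-13:20, 14:05-20:40 (add 1h to convert from UTC-1).
Divya in UTC: 08:00-10:05, 11:05-12:10, 16:00-19:30, 19:45-21:00 (subtract 3h to convert from UTC+3).
Hamid: not fully free for 12:05-13:20. Lila: not fully free for 12:05-13:20. Omar: not fully free for 12:05-13:20. Kavya: free for 12:05-13:20. Divya: not fully free for 12:05-13:20.

Divya, Hamid, Lila, Omar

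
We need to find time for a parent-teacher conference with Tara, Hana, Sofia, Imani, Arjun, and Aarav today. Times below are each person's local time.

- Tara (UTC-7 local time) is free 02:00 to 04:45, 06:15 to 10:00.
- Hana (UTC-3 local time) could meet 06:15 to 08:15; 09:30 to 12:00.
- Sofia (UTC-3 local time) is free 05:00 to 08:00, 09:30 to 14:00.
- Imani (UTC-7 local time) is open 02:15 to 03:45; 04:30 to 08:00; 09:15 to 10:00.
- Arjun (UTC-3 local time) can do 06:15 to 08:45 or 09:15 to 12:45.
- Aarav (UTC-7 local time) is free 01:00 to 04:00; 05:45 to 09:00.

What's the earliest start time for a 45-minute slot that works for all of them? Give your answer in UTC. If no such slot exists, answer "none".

09:15

Tara in UTC: 09:00-11:45, 13:15-17:00 (add 7h to convert from UTC-7).
Hana in UTC: 09:15-11:15, 12:30-15:00 (add 3h to convert from UTC-3).
Sofia in UTC: 08:00-11:00, 12:30-17:00 (add 3h to convert from UTC-3).
Imani in UTC: 09:15-10:45, 11:30-15:00, 16:15-17:00 (add 7h to convert from UTC-7).
Arjun in UTC: 09:15-11:45, 12:15-15:45 (add 3h to convert from UTC-3).
Aarav in UTC: 08:00-11:00, 12:45-16:00 (add 7h to convert from UTC-7).
Tara ∩ Hana: 09:15-11:15, 13:15-15:00.
Tara ∩ Hana ∩ Sofia: 09:15-11:00, 13:15-15:00.
Tara ∩ Hana ∩ Sofia ∩ Imani: 09:15-10:45, 13:15-15:00.
Tara ∩ Hana ∩ Sofia ∩ Imani ∩ Arjun: 09:15-10:45, 13:15-15:00.
Tara ∩ Hana ∩ Sofia ∩ Imani ∩ Arjun ∩ Aarav: 09:15-10:45, 13:15-15:00.
The first common window of at least 45 minutes is 09:15-10:45, so the earliest start is 09:15.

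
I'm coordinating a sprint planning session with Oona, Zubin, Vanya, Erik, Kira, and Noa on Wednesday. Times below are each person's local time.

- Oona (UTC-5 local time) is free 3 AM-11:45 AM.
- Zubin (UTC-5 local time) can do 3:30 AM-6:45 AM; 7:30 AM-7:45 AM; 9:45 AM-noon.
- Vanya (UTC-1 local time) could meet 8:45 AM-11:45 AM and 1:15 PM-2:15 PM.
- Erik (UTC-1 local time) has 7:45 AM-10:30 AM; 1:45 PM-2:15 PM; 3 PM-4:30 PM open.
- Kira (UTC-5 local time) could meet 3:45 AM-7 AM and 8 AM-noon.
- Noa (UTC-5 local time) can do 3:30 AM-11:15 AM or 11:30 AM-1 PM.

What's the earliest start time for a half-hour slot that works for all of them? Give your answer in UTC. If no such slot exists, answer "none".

Oona in UTC: 08:00-16:45 (add 5h to convert from UTC-5).
Zubin in UTC: 08:30-11:45, 12:30-12:45, 14:45-17:00 (add 5h to convert from UTC-5).
Vanya in UTC: 09:45-12:45, 14:15-15:15 (add 1h to convert from UTC-1).
Erik in UTC: 08:45-11:30, 14:45-15:15, 16:00-17:30 (add 1h to convert from UTC-1).
Kira in UTC: 08:45-12:00, 13:00-17:00 (add 5h to convert from UTC-5).
Noa in UTC: 08:30-16:15, 16:30-18:00 (add 5h to convert from UTC-5).
Oona ∩ Zubin: 08:30-11:45, 12:30-12:45, 14:45-16:45.
Oona ∩ Zubin ∩ Vanya: 09:45-11:45, 12:30-12:45, 14:45-15:15.
Oona ∩ Zubin ∩ Vanya ∩ Erik: 09:45-11:30, 14:45-15:15.
Oona ∩ Zubin ∩ Vanya ∩ Erik ∩ Kira: 09:45-11:30, 14:45-15:15.
Oona ∩ Zubin ∩ Vanya ∩ Erik ∩ Kira ∩ Noa: 09:45-11:30, 14:45-15:15.
The first common window of at least 30 minutes is 09:45-11:30, so the earliest start is 09:45.

09:45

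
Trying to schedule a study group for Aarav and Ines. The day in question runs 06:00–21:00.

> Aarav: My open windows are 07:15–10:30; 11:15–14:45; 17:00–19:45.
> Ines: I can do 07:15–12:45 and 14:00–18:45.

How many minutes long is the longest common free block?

195

Aarav ∩ Ines: 07:15-10:30, 11:15-12:45, 14:00-14:45, 17:00-18:45.
Those are the intersection windows.
The longest is 07:15-10:30 at 195 minutes.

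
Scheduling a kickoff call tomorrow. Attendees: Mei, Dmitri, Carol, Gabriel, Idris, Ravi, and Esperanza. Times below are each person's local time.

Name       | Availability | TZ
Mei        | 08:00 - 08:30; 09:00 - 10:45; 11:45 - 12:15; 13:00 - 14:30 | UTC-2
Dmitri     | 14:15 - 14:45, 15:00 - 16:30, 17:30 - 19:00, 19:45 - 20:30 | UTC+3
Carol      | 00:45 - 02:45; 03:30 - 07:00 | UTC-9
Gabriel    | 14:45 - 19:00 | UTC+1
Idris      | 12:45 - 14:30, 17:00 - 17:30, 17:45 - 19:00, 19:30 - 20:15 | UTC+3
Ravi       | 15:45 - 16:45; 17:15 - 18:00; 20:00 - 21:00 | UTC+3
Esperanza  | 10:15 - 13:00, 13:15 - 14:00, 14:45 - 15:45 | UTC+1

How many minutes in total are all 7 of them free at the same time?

0

Mei in UTC: 10:00-10:30, 11:00-12:45, 13:45-14:15, 15:00-16:30 (add 2h to convert from UTC-2).
Dmitri in UTC: 11:15-11:45, 12:00-13:30, 14:30-16:00, 16:45-17:30 (subtract 3h to convert from UTC+3).
Carol in UTC: 09:45-11:45, 12:30-16:00 (add 9h to convert from UTC-9).
Gabriel in UTC: 13:45-18:00 (subtract 1h to convert from UTC+1).
Idris in UTC: 09:45-11:30, 14:00-14:30, 14:45-16:00, 16:30-17:15 (subtract 3h to convert from UTC+3).
Ravi in UTC: 12:45-13:45, 14:15-15:00, 17:00-18:00 (subtract 3h to convert from UTC+3).
Esperanza in UTC: 09:15-12:00, 12:15-13:00, 13:45-14:45 (subtract 1h to convert from UTC+1).
Mei ∩ Dmitri: 11:15-11:45, 12:00-12:45, 15:00-16:00.
Mei ∩ Dmitri ∩ Carol: 11:15-11:45, 12:30-12:45, 15:00-16:00.
Mei ∩ Dmitri ∩ Carol ∩ Gabriel: 15:00-16:00.
Mei ∩ Dmitri ∩ Carol ∩ Gabriel ∩ Idris: 15:00-16:00.
Mei ∩ Dmitri ∩ Carol ∩ Gabriel ∩ Idris ∩ Ravi: ∅.
Mei ∩ Dmitri ∩ Carol ∩ Gabriel ∩ Idris ∩ Ravi ∩ Esperanza: ∅.
There is no time when everyone is free.
There is no common window, so the total is 0 minutes.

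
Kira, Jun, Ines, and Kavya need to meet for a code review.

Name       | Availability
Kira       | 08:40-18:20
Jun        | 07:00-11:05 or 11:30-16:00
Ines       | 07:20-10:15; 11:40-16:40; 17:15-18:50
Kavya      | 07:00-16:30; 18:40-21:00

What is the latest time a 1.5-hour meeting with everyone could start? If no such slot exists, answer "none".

Kira ∩ Jun: 08:40-11:05, 11:30-16:00.
Kira ∩ Jun ∩ Ines: 08:40-10:15, 11:40-16:00.
Kira ∩ Jun ∩ Ines ∩ Kavya: 08:40-10:15, 11:40-16:00.
The last common window of at least 90 minutes is 11:40-16:00; a 90-minute meeting can start as late as 14:30 and still end by 16:00.

14:30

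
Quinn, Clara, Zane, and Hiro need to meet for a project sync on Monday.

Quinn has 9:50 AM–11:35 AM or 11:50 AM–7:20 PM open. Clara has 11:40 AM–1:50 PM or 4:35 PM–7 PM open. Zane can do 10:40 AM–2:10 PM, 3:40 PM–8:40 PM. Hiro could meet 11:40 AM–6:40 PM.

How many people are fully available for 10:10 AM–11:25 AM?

1

Quinn can make the full 10:10-11:25 slot — that's 1.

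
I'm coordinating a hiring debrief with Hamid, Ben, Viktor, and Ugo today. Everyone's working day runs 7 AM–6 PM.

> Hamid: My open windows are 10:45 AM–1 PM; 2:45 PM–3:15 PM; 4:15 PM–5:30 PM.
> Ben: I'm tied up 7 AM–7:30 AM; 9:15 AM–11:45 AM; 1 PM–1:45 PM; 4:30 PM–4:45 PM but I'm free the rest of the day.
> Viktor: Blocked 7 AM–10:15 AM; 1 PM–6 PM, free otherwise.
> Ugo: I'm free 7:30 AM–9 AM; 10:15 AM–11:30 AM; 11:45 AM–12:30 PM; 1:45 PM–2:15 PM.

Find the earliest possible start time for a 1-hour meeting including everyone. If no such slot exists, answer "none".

none

Hamid free: 10:45-13:00, 14:45-15:15, 16:15-17:30.
Ben free: 07:30-09:15, 11:45-13:00, 13:45-16:30, 16:45-18:00 (invert busy blocks within the working day).
Viktor free: 10:15-13:00 (invert busy blocks within the working day).
Ugo free: 07:30-09:00, 10:15-11:30, 11:45-12:30, 13:45-14:15.
Hamid ∩ Ben: 11:45-13:00, 14:45-15:15, 16:15-16:30, 16:45-17:30.
Hamid ∩ Ben ∩ Viktor: 11:45-13:00.
Hamid ∩ Ben ∩ Viktor ∩ Ugo: 11:45-12:30.
Those are the intersection windows.
No common window is at least 60 minutes long.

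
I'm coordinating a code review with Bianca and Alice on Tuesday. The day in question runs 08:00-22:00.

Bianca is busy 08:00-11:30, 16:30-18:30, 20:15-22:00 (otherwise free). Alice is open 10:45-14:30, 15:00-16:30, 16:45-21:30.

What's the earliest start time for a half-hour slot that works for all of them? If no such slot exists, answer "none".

11:30

Bianca free: 11:30-16:30, 18:30-20:15 (invert busy blocks within the working day).
Alice free: 10:45-14:30, 15:00-16:30, 16:45-21:30.
Bianca ∩ Alice: 11:30-14:30, 15:00-16:30, 18:30-20:15.
The first common window of at least 30 minutes is 11:30-14:30, so the earliest start is 11:30.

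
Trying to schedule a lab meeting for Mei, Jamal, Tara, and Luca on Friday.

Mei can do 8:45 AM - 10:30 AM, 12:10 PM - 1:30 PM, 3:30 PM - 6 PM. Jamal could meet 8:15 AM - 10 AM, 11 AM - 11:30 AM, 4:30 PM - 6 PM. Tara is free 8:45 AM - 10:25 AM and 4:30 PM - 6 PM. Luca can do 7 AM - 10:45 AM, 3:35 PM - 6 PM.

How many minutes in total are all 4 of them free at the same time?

Mei ∩ Jamal: 08:45-10:00, 16:30-18:00.
Mei ∩ Jamal ∩ Tara: 08:45-10:00, 16:30-18:00.
Mei ∩ Jamal ∩ Tara ∩ Luca: 08:45-10:00, 16:30-18:00.
So the common availability across everyone is 08:45-10:00, 16:30-18:00.
Summing the common windows: 75 + 90 = 165 minutes.

165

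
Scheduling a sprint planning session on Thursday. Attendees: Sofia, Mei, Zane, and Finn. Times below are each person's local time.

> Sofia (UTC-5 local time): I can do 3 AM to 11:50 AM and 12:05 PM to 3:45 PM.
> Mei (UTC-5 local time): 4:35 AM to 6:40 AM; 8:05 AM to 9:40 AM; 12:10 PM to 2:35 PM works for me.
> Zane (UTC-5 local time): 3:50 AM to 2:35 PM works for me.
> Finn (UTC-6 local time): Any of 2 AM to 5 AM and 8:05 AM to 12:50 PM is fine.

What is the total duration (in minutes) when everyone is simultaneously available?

Sofia in UTC: 08:00-16:50, 17:05-20:45 (add 5h to convert from UTC-5).
Mei in UTC: 09:35-11:40, 13:05-14:40, 17:10-19:35 (add 5h to convert from UTC-5).
Zane in UTC: 08:50-19:35 (add 5h to convert from UTC-5).
Finn in UTC: 08:00-11:00, 14:05-18:50 (add 6h to convert from UTC-6).
Sofia ∩ Mei: 09:35-11:40, 13:05-14:40, 17:10-19:35.
Sofia ∩ Mei ∩ Zane: 09:35-11:40, 13:05-14:40, 17:10-19:35.
Sofia ∩ Mei ∩ Zane ∩ Finn: 09:35-11:00, 14:05-14:40, 17:10-18:50.
Summing the common windows: 85 + 35 + 100 = 220 minutes.

220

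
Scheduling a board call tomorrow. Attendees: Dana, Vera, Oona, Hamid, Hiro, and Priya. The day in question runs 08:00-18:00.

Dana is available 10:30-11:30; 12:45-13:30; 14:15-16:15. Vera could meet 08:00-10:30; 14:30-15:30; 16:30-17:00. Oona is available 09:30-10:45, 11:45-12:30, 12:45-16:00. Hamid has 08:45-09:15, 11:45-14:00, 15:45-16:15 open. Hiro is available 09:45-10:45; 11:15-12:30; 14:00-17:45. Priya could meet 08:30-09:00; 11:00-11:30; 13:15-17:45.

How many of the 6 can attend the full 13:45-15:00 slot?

2

Oona and Priya can make the full 13:45-15:00 slot — that's 2.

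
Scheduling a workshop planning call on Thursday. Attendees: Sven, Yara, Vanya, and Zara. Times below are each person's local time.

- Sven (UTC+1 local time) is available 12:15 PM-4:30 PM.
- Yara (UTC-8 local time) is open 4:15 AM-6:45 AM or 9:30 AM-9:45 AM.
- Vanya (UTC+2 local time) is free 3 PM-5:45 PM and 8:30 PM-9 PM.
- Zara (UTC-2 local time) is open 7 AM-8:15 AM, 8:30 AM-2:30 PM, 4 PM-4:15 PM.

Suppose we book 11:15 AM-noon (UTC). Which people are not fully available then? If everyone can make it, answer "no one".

Vanya, Yara

Sven in UTC: 11:15-15:30 (subtract 1h to convert from UTC+1).
Yara in UTC: 12:15-14:45, 17:30-17:45 (add 8h to convert from UTC-8).
Vanya in UTC: 13:00-15:45, 18:30-19:00 (subtract 2h to convert from UTC+2).
Zara in UTC: 09:00-10:15, 10:30-16:30, 18:00-18:15 (add 2h to convert from UTC-2).
Sven: free for 11:15-12:00. Yara: not fully free for 11:15-12:00. Vanya: not fully free for 11:15-12:00. Zara: free for 11:15-12:00.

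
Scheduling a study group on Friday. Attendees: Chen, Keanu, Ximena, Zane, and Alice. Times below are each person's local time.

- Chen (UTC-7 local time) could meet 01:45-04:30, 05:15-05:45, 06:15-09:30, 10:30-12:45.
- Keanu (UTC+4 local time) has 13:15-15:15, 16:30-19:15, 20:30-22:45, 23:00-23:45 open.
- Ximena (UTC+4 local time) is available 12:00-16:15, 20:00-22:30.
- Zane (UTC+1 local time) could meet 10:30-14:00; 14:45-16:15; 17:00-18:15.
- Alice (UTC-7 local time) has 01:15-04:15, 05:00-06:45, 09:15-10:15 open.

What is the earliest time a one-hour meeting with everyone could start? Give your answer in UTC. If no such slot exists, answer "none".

Chen in UTC: 08:45-11:30, 12:15-12:45, 13:15-16:30, 17:30-19:45 (add 7h to convert from UTC-7).
Keanu in UTC: 09:15-11:15, 12:30-15:15, 16:30-18:45, 19:00-19:45 (subtract 4h to convert from UTC+4).
Ximena in UTC: 08:00-12:15, 16:00-18:30 (subtract 4h to convert from UTC+4).
Zane in UTC: 09:30-13:00, 13:45-15:15, 16:00-17:15 (subtract 1h to convert from UTC+1).
Alice in UTC: 08:15-11:15, 12:00-13:45, 16:15-17:15 (add 7h to convert from UTC-7).
Chen ∩ Keanu: 09:15-11:15, 12:30-12:45, 13:15-15:15, 17:30-18:45, 19:00-19:45.
Chen ∩ Keanu ∩ Ximena: 09:15-11:15, 17:30-18:30.
Chen ∩ Keanu ∩ Ximena ∩ Zane: 09:30-11:15.
Chen ∩ Keanu ∩ Ximena ∩ Zane ∩ Alice: 09:30-11:15.
So the common availability across everyone is 09:30-11:15.
The first common window of at least 60 minutes is 09:30-11:15, so the earliest start is 09:30.

09:30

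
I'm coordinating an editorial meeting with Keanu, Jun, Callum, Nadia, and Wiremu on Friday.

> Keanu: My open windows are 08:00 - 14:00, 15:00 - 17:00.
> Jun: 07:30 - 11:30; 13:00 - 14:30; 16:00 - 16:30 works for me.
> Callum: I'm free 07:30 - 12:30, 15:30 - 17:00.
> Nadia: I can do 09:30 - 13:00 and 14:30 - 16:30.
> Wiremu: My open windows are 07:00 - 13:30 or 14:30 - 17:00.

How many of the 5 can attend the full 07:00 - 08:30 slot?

1

Wiremu can make the full 07:00-08:30 slot — that's 1.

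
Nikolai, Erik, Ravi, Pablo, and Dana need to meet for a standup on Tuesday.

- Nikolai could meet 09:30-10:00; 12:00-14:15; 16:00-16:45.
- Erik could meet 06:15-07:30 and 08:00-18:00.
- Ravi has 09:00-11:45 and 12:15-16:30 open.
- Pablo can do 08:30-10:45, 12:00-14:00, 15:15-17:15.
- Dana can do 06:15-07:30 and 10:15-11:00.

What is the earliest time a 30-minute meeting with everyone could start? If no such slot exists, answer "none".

Nikolai ∩ Erik: 09:30-10:00, 12:00-14:15, 16:00-16:45.
Nikolai ∩ Erik ∩ Ravi: 09:30-10:00, 12:15-14:15, 16:00-16:30.
Nikolai ∩ Erik ∩ Ravi ∩ Pablo: 09:30-10:00, 12:15-14:00, 16:00-16:30.
Nikolai ∩ Erik ∩ Ravi ∩ Pablo ∩ Dana: ∅.
There is no time when everyone is free.
No common window is at least 30 minutes long.

none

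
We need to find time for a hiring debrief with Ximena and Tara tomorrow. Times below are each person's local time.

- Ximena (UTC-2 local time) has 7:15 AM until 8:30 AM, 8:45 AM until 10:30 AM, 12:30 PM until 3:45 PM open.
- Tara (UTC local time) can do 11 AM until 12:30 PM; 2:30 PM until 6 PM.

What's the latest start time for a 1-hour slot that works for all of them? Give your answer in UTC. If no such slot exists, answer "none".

Ximena in UTC: 09:15-10:30, 10:45-12:30, 14:30-17:45 (add 2h to convert from UTC-2).
Tara in UTC: 11:00-12:30, 14:30-18:00.
Ximena ∩ Tara: 11:00-12:30, 14:30-17:45.
So the common availability across everyone is 11:00-12:30, 14:30-17:45.
The last common window of at least 60 minutes is 14:30-17:45; a 60-minute meeting can start as late as 16:45 and still end by 17:45.

16:45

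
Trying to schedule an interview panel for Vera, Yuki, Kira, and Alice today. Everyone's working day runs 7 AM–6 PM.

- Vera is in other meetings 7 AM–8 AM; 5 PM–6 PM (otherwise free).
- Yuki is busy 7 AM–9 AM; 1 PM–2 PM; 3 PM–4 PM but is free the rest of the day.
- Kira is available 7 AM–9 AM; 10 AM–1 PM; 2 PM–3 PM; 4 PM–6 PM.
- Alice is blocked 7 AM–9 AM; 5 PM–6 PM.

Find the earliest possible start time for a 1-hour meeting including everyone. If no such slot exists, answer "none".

Vera free: 08:00-17:00 (invert busy blocks within the working day).
Yuki free: 09:00-13:00, 14:00-15:00, 16:00-18:00 (invert busy blocks within the working day).
Kira free: 07:00-09:00, 10:00-13:00, 14:00-15:00, 16:00-18:00.
Alice free: 09:00-17:00 (invert busy blocks within the working day).
Vera ∩ Yuki: 09:00-13:00, 14:00-15:00, 16:00-17:00.
Vera ∩ Yuki ∩ Kira: 10:00-13:00, 14:00-15:00, 16:00-17:00.
Vera ∩ Yuki ∩ Kira ∩ Alice: 10:00-13:00, 14:00-15:00, 16:00-17:00.
The first common window of at least 60 minutes is 10:00-13:00, so the earliest start is 10:00.

10:00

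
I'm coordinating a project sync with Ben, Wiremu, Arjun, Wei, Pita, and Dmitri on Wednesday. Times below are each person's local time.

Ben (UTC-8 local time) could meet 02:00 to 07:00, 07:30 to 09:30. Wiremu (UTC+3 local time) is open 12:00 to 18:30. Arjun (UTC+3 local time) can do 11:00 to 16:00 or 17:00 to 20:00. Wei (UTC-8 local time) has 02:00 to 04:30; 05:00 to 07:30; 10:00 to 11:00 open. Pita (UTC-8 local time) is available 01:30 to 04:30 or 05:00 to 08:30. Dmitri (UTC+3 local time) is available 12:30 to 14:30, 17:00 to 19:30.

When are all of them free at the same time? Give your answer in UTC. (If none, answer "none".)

Ben in UTC: 10:00-15:00, 15:30-17:30 (add 8h to convert from UTC-8).
Wiremu in UTC: 09:00-15:30 (subtract 3h to convert from UTC+3).
Arjun in UTC: 08:00-13:00, 14:00-17:00 (subtract 3h to convert from UTC+3).
Wei in UTC: 10:00-12:30, 13:00-15:30, 18:00-19:00 (add 8h to convert from UTC-8).
Pita in UTC: 09:30-12:30, 13:00-16:30 (add 8h to convert from UTC-8).
Dmitri in UTC: 09:30-11:30, 14:00-16:30 (subtract 3h to convert from UTC+3).
Ben ∩ Wiremu: 10:00-15:00.
Ben ∩ Wiremu ∩ Arjun: 10:00-13:00, 14:00-15:00.
Ben ∩ Wiremu ∩ Arjun ∩ Wei: 10:00-12:30, 14:00-15:00.
Ben ∩ Wiremu ∩ Arjun ∩ Wei ∩ Pita: 10:00-12:30, 14:00-15:00.
Ben ∩ Wiremu ∩ Arjun ∩ Wei ∩ Pita ∩ Dmitri: 10:00-11:30, 14:00-15:00.

10:00-11:30, 14:00-15:00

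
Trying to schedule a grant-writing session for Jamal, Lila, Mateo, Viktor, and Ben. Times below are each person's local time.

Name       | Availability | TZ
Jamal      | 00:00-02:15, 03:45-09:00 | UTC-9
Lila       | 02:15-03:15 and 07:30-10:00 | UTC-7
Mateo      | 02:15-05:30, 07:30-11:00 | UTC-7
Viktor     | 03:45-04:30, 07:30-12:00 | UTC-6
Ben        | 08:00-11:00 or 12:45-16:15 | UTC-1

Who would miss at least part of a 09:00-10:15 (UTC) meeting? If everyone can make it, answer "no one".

Jamal in UTC: 09:00-11:15, 12:45-18:00 (add 9h to convert from UTC-9).
Lila in UTC: 09:15-10:15, 14:30-17:00 (add 7h to convert from UTC-7).
Mateo in UTC: 09:15-12:30, 14:30-18:00 (add 7h to convert from UTC-7).
Viktor in UTC: 09:45-10:30, 13:30-18:00 (add 6h to convert from UTC-6).
Ben in UTC: 09:00-12:00, 13:45-17:15 (add 1h to convert from UTC-1).
Jamal: free for 09:00-10:15. Lila: not fully free for 09:00-10:15. Mateo: not fully free for 09:00-10:15. Viktor: not fully free for 09:00-10:15. Ben: free for 09:00-10:15.

Lila, Mateo, Viktor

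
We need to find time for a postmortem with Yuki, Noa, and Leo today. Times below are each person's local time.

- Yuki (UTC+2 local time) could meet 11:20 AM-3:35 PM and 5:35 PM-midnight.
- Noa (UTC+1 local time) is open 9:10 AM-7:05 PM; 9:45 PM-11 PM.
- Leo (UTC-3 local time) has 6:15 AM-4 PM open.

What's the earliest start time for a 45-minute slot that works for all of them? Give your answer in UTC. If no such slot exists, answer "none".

09:20

Yuki in UTC: 09:20-13:35, 15:35-22:00 (subtract 2h to convert from UTC+2).
Noa in UTC: 08:10-18:05, 20:45-22:00 (subtract 1h to convert from UTC+1).
Leo in UTC: 09:15-19:00 (add 3h to convert from UTC-3).
Yuki ∩ Noa: 09:20-13:35, 15:35-18:05, 20:45-22:00.
Yuki ∩ Noa ∩ Leo: 09:20-13:35, 15:35-18:05.
The first common window of at least 45 minutes is 09:20-13:35, so the earliest start is 09:20.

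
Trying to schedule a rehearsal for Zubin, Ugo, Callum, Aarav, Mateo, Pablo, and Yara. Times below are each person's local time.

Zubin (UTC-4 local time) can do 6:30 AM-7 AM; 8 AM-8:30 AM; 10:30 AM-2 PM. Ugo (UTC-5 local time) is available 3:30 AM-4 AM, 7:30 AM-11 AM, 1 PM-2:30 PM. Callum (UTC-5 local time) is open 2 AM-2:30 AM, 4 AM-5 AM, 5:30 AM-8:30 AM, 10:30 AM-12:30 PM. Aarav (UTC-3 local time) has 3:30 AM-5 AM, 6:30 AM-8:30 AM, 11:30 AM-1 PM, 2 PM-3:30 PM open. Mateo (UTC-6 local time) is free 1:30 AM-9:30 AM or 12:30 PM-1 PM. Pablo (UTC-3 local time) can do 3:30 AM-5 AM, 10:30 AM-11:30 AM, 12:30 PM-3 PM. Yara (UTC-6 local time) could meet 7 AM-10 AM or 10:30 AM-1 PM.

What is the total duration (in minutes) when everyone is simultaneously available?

0

Zubin in UTC: 10:30-11:00, 12:00-12:30, 14:30-18:00 (add 4h to convert from UTC-4).
Ugo in UTC: 08:30-09:00, 12:30-16:00, 18:00-19:30 (add 5h to convert from UTC-5).
Callum in UTC: 07:00-07:30, 09:00-10:00, 10:30-13:30, 15:30-17:30 (add 5h to convert from UTC-5).
Aarav in UTC: 06:30-08:00, 09:30-11:30, 14:30-16:00, 17:00-18:30 (add 3h to convert from UTC-3).
Mateo in UTC: 07:30-15:30, 18:30-19:00 (add 6h to convert from UTC-6).
Pablo in UTC: 06:30-08:00, 13:30-14:30, 15:30-18:00 (add 3h to convert from UTC-3).
Yara in UTC: 13:00-16:00, 16:30-19:00 (add 6h to convert from UTC-6).
Zubin ∩ Ugo: 14:30-16:00.
Zubin ∩ Ugo ∩ Callum: 15:30-16:00.
Zubin ∩ Ugo ∩ Callum ∩ Aarav: 15:30-16:00.
Zubin ∩ Ugo ∩ Callum ∩ Aarav ∩ Mateo: ∅.
Zubin ∩ Ugo ∩ Callum ∩ Aarav ∩ Mateo ∩ Pablo: ∅.
Zubin ∩ Ugo ∩ Callum ∩ Aarav ∩ Mateo ∩ Pablo ∩ Yara: ∅.
There is no time when everyone is free.
There is no common window, so the total is 0 minutes.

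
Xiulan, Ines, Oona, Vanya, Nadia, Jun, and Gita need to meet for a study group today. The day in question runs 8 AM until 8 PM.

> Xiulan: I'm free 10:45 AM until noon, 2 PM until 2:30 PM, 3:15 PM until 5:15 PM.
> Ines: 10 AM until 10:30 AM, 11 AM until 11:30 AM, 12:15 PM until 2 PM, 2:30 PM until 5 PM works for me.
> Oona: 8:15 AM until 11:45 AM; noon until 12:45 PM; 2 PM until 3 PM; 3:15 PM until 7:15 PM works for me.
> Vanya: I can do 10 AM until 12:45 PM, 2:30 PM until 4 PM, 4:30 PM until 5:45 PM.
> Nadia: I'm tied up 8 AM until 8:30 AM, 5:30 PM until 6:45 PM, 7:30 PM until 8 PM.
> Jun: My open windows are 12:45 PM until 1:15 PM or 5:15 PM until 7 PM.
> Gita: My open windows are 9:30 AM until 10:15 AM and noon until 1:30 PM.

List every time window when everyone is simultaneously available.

none

Xiulan free: 10:45-12:00, 14:00-14:30, 15:15-17:15.
Ines free: 10:00-10:30, 11:00-11:30, 12:15-14:00, 14:30-17:00.
Oona free: 08:15-11:45, 12:00-12:45, 14:00-15:00, 15:15-19:15.
Vanya free: 10:00-12:45, 14:30-16:00, 16:30-17:45.
Nadia free: 08:30-17:30, 18:45-19:30 (invert busy blocks within the working day).
Jun free: 12:45-13:15, 17:15-19:00.
Gita free: 09:30-10:15, 12:00-13:30.
Xiulan ∩ Ines: 11:00-11:30, 15:15-17:00.
Xiulan ∩ Ines ∩ Oona: 11:00-11:30, 15:15-17:00.
Xiulan ∩ Ines ∩ Oona ∩ Vanya: 11:00-11:30, 15:15-16:00, 16:30-17:00.
Xiulan ∩ Ines ∩ Oona ∩ Vanya ∩ Nadia: 11:00-11:30, 15:15-16:00, 16:30-17:00.
Xiulan ∩ Ines ∩ Oona ∩ Vanya ∩ Nadia ∩ Jun: ∅.
Xiulan ∩ Ines ∩ Oona ∩ Vanya ∩ Nadia ∩ Jun ∩ Gita: ∅.
There is no time when everyone is free.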